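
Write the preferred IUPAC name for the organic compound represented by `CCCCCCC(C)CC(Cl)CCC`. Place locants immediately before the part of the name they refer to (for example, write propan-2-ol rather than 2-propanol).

The longest continuous carbon chain has 12 atoms, so the parent hydride is dodecane.
Choose the numbering such that the substituent locant set {4,6} is lower than {7,9} at the first point of difference.
That gives a chloro group at C-4; a methyl group at C-6.
The substituents are ordered alphabetically, ignoring any di-/tri- multipliers.
Putting it together: 4-chloro-6-methyldodecane.

4-chloro-6-methyldodecane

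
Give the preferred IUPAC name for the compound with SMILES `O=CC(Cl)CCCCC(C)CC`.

The longest carbon chain that includes the –CHO group has 9 carbons, so the parent hydride is nonane.
An aldehyde (terminal –CHO) is the principal characteristic group, giving the suffix -al.
Number the chain so that the aldehyde carbon is C-1 by definition.
With this numbering: a chloro group at C-2; a methyl group at C-7.
Prefixes are listed alphabetically: chloro, methyl.
The name is 2-chloro-7-methylnonanal.

2-chloro-7-methylnonanal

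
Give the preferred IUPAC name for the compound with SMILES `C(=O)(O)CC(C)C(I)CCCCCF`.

The longest carbon chain that includes the –COOH group has 9 carbons, so the parent hydride is nonane.
The principal characteristic group is a carboxylic acid (terminal –COOH), named with the suffix -oic acid.
Number the chain so that the carboxylic acid carbon is C-1 by definition.
That gives a fluoro group at C-9; an iodo group at C-4; a methyl group at C-3.
The substituents are ordered alphabetically, ignoring any di-/tri- multipliers.
The name is 9-fluoro-4-iodo-3-methylnonanoic acid.

9-fluoro-4-iodo-3-methylnonanoic acid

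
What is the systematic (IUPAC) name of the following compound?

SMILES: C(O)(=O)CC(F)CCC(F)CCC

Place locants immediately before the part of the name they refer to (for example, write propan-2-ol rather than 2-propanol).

3,6-difluorononanoic acid

The longest chain bearing the –COOH group is 9 carbons long (nonane).
The highest-priority functional group is a carboxylic acid (terminal –COOH), so the name ends in -oic acid.
Number the chain so that the carboxylic acid carbon is C-1 by definition.
This places fluoro groups at C-3 and C-6.
Putting it together: 3,6-difluorononanoic acid.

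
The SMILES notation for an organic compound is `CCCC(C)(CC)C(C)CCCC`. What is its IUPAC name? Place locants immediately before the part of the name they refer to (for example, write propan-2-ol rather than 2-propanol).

The longest carbon chain is 9 atoms: the parent is nonane.
Number the chain so that the substituent locant set {4,4,5} is lower than {5,6,6} at the first point of difference.
With this numbering: an ethyl group at C-4; methyl groups at C-4 and C-5.
The substituents are ordered alphabetically, ignoring any di-/tri- multipliers.
Assembling the pieces gives 4-ethyl-4,5-dimethylnonane.

4-ethyl-4,5-dimethylnonane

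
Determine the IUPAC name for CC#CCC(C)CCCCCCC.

The longest carbon chain that includes the multiple bond has 12 carbons, so the parent hydride is dodecane.
A C≡C triple bond in the chain gives the infix -yne-.
Number the chain so that numbering from this end puts the triple bond at C-2 rather than C-10.
With this numbering: the triple bond between C-2 and C-3; a methyl group at C-5.
Putting it together: 5-methyldodec-2-yne.

5-methyldodec-2-yne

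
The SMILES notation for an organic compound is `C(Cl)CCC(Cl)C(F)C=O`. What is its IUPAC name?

3,6-dichloro-2-fluorohexanal

The longest carbon chain that includes the –CHO group has 6 carbons, so the parent hydride is hexane.
An aldehyde (terminal –CHO) is the principal characteristic group, giving the suffix -al.
Number the chain so that the aldehyde carbon is C-1 by definition.
This places chloro groups at C-3 and C-6; a fluoro group at C-2.
Substituent prefixes are cited in alphabetical order (multiplying prefixes like di-/tri- are ignored for ordering).
Assembling the pieces gives 3,6-dichloro-2-fluorohexanal.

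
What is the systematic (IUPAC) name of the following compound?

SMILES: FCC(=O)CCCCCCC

1-fluorononan-2-one

Counting along the main chain through the carbonyl gives 9 carbons: the parent is nonane.
The highest-priority functional group is a ketone (C=O on an internal carbon), so the name ends in -one.
Choose the numbering such that numbering from this end puts the carbonyl group at C-2 rather than C-8.
This places the carbonyl at C-2; a fluoro group at C-1.
Putting it together: 1-fluorononan-2-one.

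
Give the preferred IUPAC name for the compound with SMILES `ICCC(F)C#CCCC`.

The longest carbon chain that includes the multiple bond has 8 carbons, so the parent hydride is octane.
The chain contains a C≡C triple bond, so the unsaturation ending is -yne.
Choose the numbering such that the substituent locant set {1,3} is lower than {6,8} at the first point of difference.
That gives the triple bond between C-4 and C-5; a fluoro group at C-3; an iodo group at C-1.
Prefixes are listed alphabetically: fluoro, iodo.
The name is 3-fluoro-1-iodooct-4-yne.

3-fluoro-1-iodooct-4-yne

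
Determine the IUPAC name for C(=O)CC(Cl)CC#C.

Counting along the main chain through the –CHO group and the multiple bond gives 6 carbons: the parent is hexane.
An aldehyde (terminal –CHO) is the principal characteristic group, giving the suffix -al.
A C≡C triple bond in the chain gives the infix -yne-.
Number the chain so that the aldehyde carbon is C-1 by definition.
With this numbering: the triple bond between C-5 and C-6; a chloro group at C-3.
The name is 3-chlorohex-5-ynal.

3-chlorohex-5-ynal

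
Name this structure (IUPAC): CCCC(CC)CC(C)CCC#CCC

9-ethyl-7-methyldodec-3-yne

Counting along the main chain through the multiple bond gives 12 carbons: the parent is dodecane.
There is one C≡C triple bond, indicated by the ending -yne.
Number the chain so that numbering from this end puts the triple bond at C-3 rather than C-9.
With this numbering: the triple bond between C-3 and C-4; an ethyl group at C-9; a methyl group at C-7.
Prefixes are listed alphabetically: ethyl, methyl.
The name is 9-ethyl-7-methyldodec-3-yne.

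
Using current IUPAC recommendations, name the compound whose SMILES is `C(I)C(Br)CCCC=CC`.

7-bromo-8-iodooct-2-ene

Counting along the main chain through the multiple bond gives 8 carbons: the parent is octane.
The chain contains a C=C double bond, so the unsaturation ending is -ene.
Number the chain so that numbering from this end puts the double bond at C-2 rather than C-6.
With this numbering: the double bond between C-2 and C-3; a bromo group at C-7; an iodo group at C-8.
The substituents are ordered alphabetically, ignoring any di-/tri- multipliers.
The name is 7-bromo-8-iodooct-2-ene.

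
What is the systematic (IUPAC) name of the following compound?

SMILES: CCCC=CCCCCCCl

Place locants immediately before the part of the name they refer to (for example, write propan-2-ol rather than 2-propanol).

10-chlorodec-4-ene

The longest chain bearing the multiple bond is 10 carbons long (decane).
There is one C=C double bond, indicated by the ending -ene.
Number the chain so that numbering from this end puts the double bond at C-4 rather than C-6.
That gives the double bond between C-4 and C-5; a chloro group at C-10.
Putting it together: 10-chlorodec-4-ene.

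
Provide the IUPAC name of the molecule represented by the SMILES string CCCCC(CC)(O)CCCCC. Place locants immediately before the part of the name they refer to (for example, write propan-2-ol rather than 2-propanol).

The longest chain bearing the –OH group is 10 carbons long (decane).
The highest-priority functional group is an alcohol (–OH), so the name ends in -ol.
The numbering direction is chosen so that numbering from this end puts the hydroxyl group at C-5 rather than C-6.
That gives the hydroxyl at C-5; an ethyl group at C-5.
Assembling the pieces gives 5-ethyldecan-5-ol.

5-ethyldecan-5-ol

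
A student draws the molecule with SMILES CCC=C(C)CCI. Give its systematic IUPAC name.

1-iodo-3-methylhex-3-ene

The longest carbon chain that includes the multiple bond has 6 carbons, so the parent hydride is hexane.
A C=C double bond in the chain gives the infix -ene-.
Choose the numbering such that the substituent locant set {1,3} is lower than {4,6} at the first point of difference.
This places the double bond between C-3 and C-4; an iodo group at C-1; a methyl group at C-3.
Substituent prefixes are cited in alphabetical order (multiplying prefixes like di-/tri- are ignored for ordering).
Assembling the pieces gives 1-iodo-3-methylhex-3-ene.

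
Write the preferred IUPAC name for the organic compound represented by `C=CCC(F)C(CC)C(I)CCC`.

5-ethyl-4-fluoro-6-iodonon-1-ene

The longest carbon chain that includes the multiple bond has 9 carbons, so the parent hydride is nonane.
The chain contains a C=C double bond, so the unsaturation ending is -ene.
The numbering direction is chosen so that numbering from this end puts the double bond at C-1 rather than C-8.
This places the double bond between C-1 and C-2; an ethyl group at C-5; a fluoro group at C-4; an iodo group at C-6.
Prefixes are listed alphabetically: ethyl, fluoro, iodo.
Assembling the pieces gives 5-ethyl-4-fluoro-6-iodonon-1-ene.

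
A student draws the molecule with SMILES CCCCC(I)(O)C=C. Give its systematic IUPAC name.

3-iodohept-1-en-3-ol

Counting along the main chain through the –OH group and the multiple bond gives 7 carbons: the parent is heptane.
The principal characteristic group is an alcohol (–OH), named with the suffix -ol.
The chain contains a C=C double bond, so the unsaturation ending is -ene.
Choose the numbering such that numbering from this end puts the hydroxyl group at C-3 rather than C-5.
This places the hydroxyl at C-3; the double bond between C-1 and C-2; an iodo group at C-3.
The name is 3-iodohept-1-en-3-ol.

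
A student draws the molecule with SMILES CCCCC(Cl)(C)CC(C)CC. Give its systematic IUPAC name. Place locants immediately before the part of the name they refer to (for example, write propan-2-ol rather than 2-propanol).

The parent chain contains 9 carbons (nonane).
Number the chain so that the substituent locant set {3,5,5} is lower than {5,5,7} at the first point of difference.
With this numbering: a chloro group at C-5; methyl groups at C-3 and C-5.
The substituents are ordered alphabetically, ignoring any di-/tri- multipliers.
The name is 5-chloro-3,5-dimethylnonane.

5-chloro-3,5-dimethylnonane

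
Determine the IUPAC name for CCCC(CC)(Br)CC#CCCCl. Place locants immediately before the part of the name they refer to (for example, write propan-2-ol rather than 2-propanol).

Counting along the main chain through the multiple bond gives 9 carbons: the parent is nonane.
There is one C≡C triple bond, indicated by the ending -yne.
Number the chain so that numbering from this end puts the triple bond at C-3 rather than C-6.
That gives the triple bond between C-3 and C-4; a bromo group at C-6; a chloro group at C-1; an ethyl group at C-6.
Substituent prefixes are cited in alphabetical order (multiplying prefixes like di-/tri- are ignored for ordering).
Putting it together: 6-bromo-1-chloro-6-ethylnon-3-yne.

6-bromo-1-chloro-6-ethylnon-3-yne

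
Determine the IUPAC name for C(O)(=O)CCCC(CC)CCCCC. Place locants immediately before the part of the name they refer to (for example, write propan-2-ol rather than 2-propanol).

The longest chain bearing the –COOH group is 10 carbons long (decane).
The principal characteristic group is a carboxylic acid (terminal –COOH), named with the suffix -oic acid.
Number the chain so that the carboxylic acid carbon is C-1 by definition.
This places an ethyl group at C-5.
Assembling the pieces gives 5-ethyldecanoic acid.

5-ethyldecanoic acid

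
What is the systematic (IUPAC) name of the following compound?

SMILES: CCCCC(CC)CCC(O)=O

Counting along the main chain through the –COOH group gives 8 carbons: the parent is octane.
The highest-priority functional group is a carboxylic acid (terminal –COOH), so the name ends in -oic acid.
Number the chain so that the carboxylic acid carbon is C-1 by definition.
That gives an ethyl group at C-4.
Putting it together: 4-ethyloctanoic acid.

4-ethyloctanoic acid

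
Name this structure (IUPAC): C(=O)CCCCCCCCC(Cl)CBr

11-bromo-10-chloroundecanal

The longest carbon chain that includes the –CHO group has 11 carbons, so the parent hydride is undecane.
The highest-priority functional group is an aldehyde (terminal –CHO), so the name ends in -al.
Number the chain so that the aldehyde carbon is C-1 by definition.
With this numbering: a bromo group at C-11; a chloro group at C-10.
Prefixes are listed alphabetically: bromo, chloro.
Assembling the pieces gives 11-bromo-10-chloroundecanal.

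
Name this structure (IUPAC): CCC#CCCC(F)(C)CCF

The longest chain bearing the multiple bond is 9 carbons long (nonane).
A C≡C triple bond in the chain gives the infix -yne-.
The numbering direction is chosen so that numbering from this end puts the triple bond at C-3 rather than C-6.
This places the triple bond between C-3 and C-4; fluoro groups at C-7 and C-9; a methyl group at C-7.
Substituent prefixes are cited in alphabetical order (multiplying prefixes like di-/tri- are ignored for ordering).
The name is 7,9-difluoro-7-methylnon-3-yne.

7,9-difluoro-7-methylnon-3-yne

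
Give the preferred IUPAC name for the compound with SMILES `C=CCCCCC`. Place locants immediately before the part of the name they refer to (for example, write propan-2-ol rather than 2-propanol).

hept-1-ene

Counting along the main chain through the multiple bond gives 7 carbons: the parent is heptane.
The chain contains a C=C double bond, so the unsaturation ending is -ene.
Number the chain so that numbering from this end puts the double bond at C-1 rather than C-6.
With this numbering: the double bond between C-1 and C-2.
Assembling the pieces gives hept-1-ene.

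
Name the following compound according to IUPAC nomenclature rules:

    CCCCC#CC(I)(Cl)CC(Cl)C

2,4-dichloro-4-iododec-5-yne

The longest chain bearing the multiple bond is 10 carbons long (decane).
There is one C≡C triple bond, indicated by the ending -yne.
The numbering direction is chosen so that the substituent locant set {2,4,4} is lower than {7,7,9} at the first point of difference.
This places the triple bond between C-5 and C-6; chloro groups at C-2 and C-4; an iodo group at C-4.
The substituents are ordered alphabetically, ignoring any di-/tri- multipliers.
The name is 2,4-dichloro-4-iododec-5-yne.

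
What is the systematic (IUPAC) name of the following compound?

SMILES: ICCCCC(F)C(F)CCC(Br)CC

9-bromo-5,6-difluoro-1-iodoundecane

The longest continuous carbon chain has 11 atoms, so the parent hydride is undecane.
The numbering direction is chosen so that the substituent locant set {1,5,6,9} is lower than {3,6,7,11} at the first point of difference.
That gives a bromo group at C-9; fluoro groups at C-5 and C-6; an iodo group at C-1.
The substituents are ordered alphabetically, ignoring any di-/tri- multipliers.
Putting it together: 9-bromo-5,6-difluoro-1-iodoundecane.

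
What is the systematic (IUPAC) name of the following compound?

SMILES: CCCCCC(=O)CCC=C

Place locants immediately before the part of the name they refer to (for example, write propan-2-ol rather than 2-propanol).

Counting along the main chain through the carbonyl and the multiple bond gives 10 carbons: the parent is decane.
The principal characteristic group is a ketone (C=O on an internal carbon), named with the suffix -one.
A C=C double bond in the chain gives the infix -ene-.
Number the chain so that numbering from this end puts the carbonyl group at C-5 rather than C-6.
This places the carbonyl at C-5; the double bond between C-1 and C-2.
The name is dec-1-en-5-one.

dec-1-en-5-one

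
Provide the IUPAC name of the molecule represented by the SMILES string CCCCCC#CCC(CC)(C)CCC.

4-ethyl-4-methyldodec-6-yne

The longest chain bearing the multiple bond is 12 carbons long (dodecane).
The chain contains a C≡C triple bond, so the unsaturation ending is -yne.
Choose the numbering such that the substituent locant set {4,4} is lower than {9,9} at the first point of difference.
This places the triple bond between C-6 and C-7; an ethyl group at C-4; a methyl group at C-4.
Prefixes are listed alphabetically: ethyl, methyl.
Putting it together: 4-ethyl-4-methyldodec-6-yne.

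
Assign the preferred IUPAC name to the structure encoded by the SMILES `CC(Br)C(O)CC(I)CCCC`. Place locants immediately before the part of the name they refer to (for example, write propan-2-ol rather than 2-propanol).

The longest carbon chain that includes the –OH group has 9 carbons, so the parent hydride is nonane.
The principal characteristic group is an alcohol (–OH), named with the suffix -ol.
Choose the numbering such that numbering from this end puts the hydroxyl group at C-3 rather than C-7.
This places the hydroxyl at C-3; a bromo group at C-2; an iodo group at C-5.
Prefixes are listed alphabetically: bromo, iodo.
The name is 2-bromo-5-iodononan-3-ol.

2-bromo-5-iodononan-3-ol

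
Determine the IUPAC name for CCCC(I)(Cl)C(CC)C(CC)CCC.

The longest carbon chain is 9 atoms: the parent is nonane.
Choose the numbering such that the substituent locant set {4,4,5,6} is lower than {4,5,6,6} at the first point of difference.
With this numbering: a chloro group at C-4; ethyl groups at C-5 and C-6; an iodo group at C-4.
Substituent prefixes are cited in alphabetical order (multiplying prefixes like di-/tri- are ignored for ordering).
Assembling the pieces gives 4-chloro-5,6-diethyl-4-iodononane.

4-chloro-5,6-diethyl-4-iodononane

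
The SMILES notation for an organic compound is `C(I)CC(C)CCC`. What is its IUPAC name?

1-iodo-3-methylhexane

The parent chain contains 6 carbons (hexane).
Number the chain so that the substituent locant set {1,3} is lower than {4,6} at the first point of difference.
That gives an iodo group at C-1; a methyl group at C-3.
Substituent prefixes are cited in alphabetical order (multiplying prefixes like di-/tri- are ignored for ordering).
The name is 1-iodo-3-methylhexane.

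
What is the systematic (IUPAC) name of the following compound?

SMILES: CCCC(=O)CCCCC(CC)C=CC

Counting along the main chain through the carbonyl and the multiple bond gives 12 carbons: the parent is dodecane.
A ketone (C=O on an internal carbon) is the principal characteristic group, giving the suffix -one.
The chain contains a C=C double bond, so the unsaturation ending is -ene.
Number the chain so that numbering from this end puts the carbonyl group at C-4 rather than C-9.
This places the carbonyl at C-4; the double bond between C-10 and C-11; an ethyl group at C-9.
Assembling the pieces gives 9-ethyldodec-10-en-4-one.

9-ethyldodec-10-en-4-one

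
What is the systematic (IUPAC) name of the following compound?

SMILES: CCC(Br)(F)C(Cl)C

3-bromo-2-chloro-3-fluoropentane

The longest continuous carbon chain has 5 atoms, so the parent hydride is pentane.
Number the chain so that the substituent locant set {2,3,3} is lower than {3,3,4} at the first point of difference.
With this numbering: a bromo group at C-3; a chloro group at C-2; a fluoro group at C-3.
Prefixes are listed alphabetically: bromo, chloro, fluoro.
The name is 3-bromo-2-chloro-3-fluoropentane.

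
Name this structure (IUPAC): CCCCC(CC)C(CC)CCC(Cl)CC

3-chloro-6,7-diethylundecane

The parent chain contains 11 carbons (undecane).
Choose the numbering such that the substituent locant set {3,6,7} is lower than {5,6,9} at the first point of difference.
With this numbering: a chloro group at C-3; ethyl groups at C-6 and C-7.
Prefixes are listed alphabetically: chloro, ethyl.
Assembling the pieces gives 3-chloro-6,7-diethylundecane.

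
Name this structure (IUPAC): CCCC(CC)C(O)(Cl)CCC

4-chloro-5-ethyloctan-4-ol

The longest carbon chain that includes the –OH group has 8 carbons, so the parent hydride is octane.
An alcohol (–OH) is the principal characteristic group, giving the suffix -ol.
Choose the numbering such that numbering from this end puts the hydroxyl group at C-4 rather than C-5.
That gives the hydroxyl at C-4; a chloro group at C-4; an ethyl group at C-5.
The substituents are ordered alphabetically, ignoring any di-/tri- multipliers.
The name is 4-chloro-5-ethyloctan-4-ol.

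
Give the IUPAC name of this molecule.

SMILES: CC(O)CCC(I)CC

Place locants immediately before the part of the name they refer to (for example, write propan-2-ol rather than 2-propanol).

The longest chain bearing the –OH group is 7 carbons long (heptane).
The principal characteristic group is an alcohol (–OH), named with the suffix -ol.
The numbering direction is chosen so that numbering from this end puts the hydroxyl group at C-2 rather than C-6.
With this numbering: the hydroxyl at C-2; an iodo group at C-5.
Assembling the pieces gives 5-iodoheptan-2-ol.

5-iodoheptan-2-ol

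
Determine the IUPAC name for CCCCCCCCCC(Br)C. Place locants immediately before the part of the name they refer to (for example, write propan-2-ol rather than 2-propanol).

The longest carbon chain is 11 atoms: the parent is undecane.
Number the chain so that the substituent locant set {2} is lower than {10} at the first point of difference.
With this numbering: a bromo group at C-2.
The name is 2-bromoundecane.

2-bromoundecane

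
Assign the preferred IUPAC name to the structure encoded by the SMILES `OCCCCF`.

4-fluorobutan-1-ol

The longest carbon chain that includes the –OH group has 4 carbons, so the parent hydride is butane.
The highest-priority functional group is an alcohol (–OH), so the name ends in -ol.
Number the chain so that numbering from this end puts the hydroxyl group at C-1 rather than C-4.
This places the hydroxyl at C-1; a fluoro group at C-4.
Putting it together: 4-fluorobutan-1-ol.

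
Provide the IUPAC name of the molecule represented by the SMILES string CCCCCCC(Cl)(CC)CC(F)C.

4-chloro-4-ethyl-2-fluorodecane

The longest continuous carbon chain has 10 atoms, so the parent hydride is decane.
Choose the numbering such that the substituent locant set {2,4,4} is lower than {7,7,9} at the first point of difference.
With this numbering: a chloro group at C-4; an ethyl group at C-4; a fluoro group at C-2.
The substituents are ordered alphabetically, ignoring any di-/tri- multipliers.
The name is 4-chloro-4-ethyl-2-fluorodecane.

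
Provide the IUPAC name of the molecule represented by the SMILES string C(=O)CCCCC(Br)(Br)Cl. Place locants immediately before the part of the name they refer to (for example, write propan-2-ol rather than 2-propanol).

The longest carbon chain that includes the –CHO group has 6 carbons, so the parent hydride is hexane.
The highest-priority functional group is an aldehyde (terminal –CHO), so the name ends in -al.
The numbering direction is chosen so that the aldehyde carbon is C-1 by definition.
This places two bromo groups at C-6; a chloro group at C-6.
Prefixes are listed alphabetically: bromo, chloro.
The name is 6,6-dibromo-6-chlorohexanal.

6,6-dibromo-6-chlorohexanal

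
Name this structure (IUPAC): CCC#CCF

1-fluoropent-2-yne

Counting along the main chain through the multiple bond gives 5 carbons: the parent is pentane.
A C≡C triple bond in the chain gives the infix -yne-.
Choose the numbering such that numbering from this end puts the triple bond at C-2 rather than C-3.
This places the triple bond between C-2 and C-3; a fluoro group at C-1.
Assembling the pieces gives 1-fluoropent-2-yne.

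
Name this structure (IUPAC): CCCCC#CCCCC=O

The longest carbon chain that includes the –CHO group and the multiple bond has 10 carbons, so the parent hydride is decane.
The highest-priority functional group is an aldehyde (terminal –CHO), so the name ends in -al.
A C≡C triple bond in the chain gives the infix -yne-.
Number the chain so that the aldehyde carbon is C-1 by definition.
That gives the triple bond between C-5 and C-6.
Assembling the pieces gives dec-5-ynal.

dec-5-ynal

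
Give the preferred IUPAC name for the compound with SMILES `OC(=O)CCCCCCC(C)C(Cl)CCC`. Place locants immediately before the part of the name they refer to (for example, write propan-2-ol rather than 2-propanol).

Counting along the main chain through the –COOH group gives 12 carbons: the parent is dodecane.
A carboxylic acid (terminal –COOH) is the principal characteristic group, giving the suffix -oic acid.
Number the chain so that the carboxylic acid carbon is C-1 by definition.
This places a chloro group at C-9; a methyl group at C-8.
Prefixes are listed alphabetically: chloro, methyl.
Assembling the pieces gives 9-chloro-8-methyldodecanoic acid.

9-chloro-8-methyldodecanoic acid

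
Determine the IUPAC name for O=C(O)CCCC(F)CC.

The longest carbon chain that includes the –COOH group has 7 carbons, so the parent hydride is heptane.
The highest-priority functional group is a carboxylic acid (terminal –COOH), so the name ends in -oic acid.
Choose the numbering such that the carboxylic acid carbon is C-1 by definition.
This places a fluoro group at C-5.
Putting it together: 5-fluoroheptanoic acid.

5-fluoroheptanoic acid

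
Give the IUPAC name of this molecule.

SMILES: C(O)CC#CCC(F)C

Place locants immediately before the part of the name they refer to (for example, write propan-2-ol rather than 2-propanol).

6-fluorohept-3-yn-1-ol

Counting along the main chain through the –OH group and the multiple bond gives 7 carbons: the parent is heptane.
The principal characteristic group is an alcohol (–OH), named with the suffix -ol.
The chain contains a C≡C triple bond, so the unsaturation ending is -yne.
The numbering direction is chosen so that numbering from this end puts the hydroxyl group at C-1 rather than C-7.
That gives the hydroxyl at C-1; the triple bond between C-3 and C-4; a fluoro group at C-6.
The name is 6-fluorohept-3-yn-1-ol.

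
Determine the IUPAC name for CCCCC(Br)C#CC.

4-bromooct-2-yne

The longest chain bearing the multiple bond is 8 carbons long (octane).
There is one C≡C triple bond, indicated by the ending -yne.
Choose the numbering such that numbering from this end puts the triple bond at C-2 rather than C-6.
This places the triple bond between C-2 and C-3; a bromo group at C-4.
Putting it together: 4-bromooct-2-yne.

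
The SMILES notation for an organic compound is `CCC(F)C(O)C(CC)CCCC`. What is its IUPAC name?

5-ethyl-3-fluorononan-4-ol

The longest carbon chain that includes the –OH group has 9 carbons, so the parent hydride is nonane.
The principal characteristic group is an alcohol (–OH), named with the suffix -ol.
Number the chain so that numbering from this end puts the hydroxyl group at C-4 rather than C-6.
With this numbering: the hydroxyl at C-4; an ethyl group at C-5; a fluoro group at C-3.
Substituent prefixes are cited in alphabetical order (multiplying prefixes like di-/tri- are ignored for ordering).
Putting it together: 5-ethyl-3-fluorononan-4-ol.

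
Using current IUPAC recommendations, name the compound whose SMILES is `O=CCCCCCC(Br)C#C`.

7-bromonon-8-ynal

The longest carbon chain that includes the –CHO group and the multiple bond has 9 carbons, so the parent hydride is nonane.
The highest-priority functional group is an aldehyde (terminal –CHO), so the name ends in -al.
A C≡C triple bond in the chain gives the infix -yne-.
Number the chain so that the aldehyde carbon is C-1 by definition.
This places the triple bond between C-8 and C-9; a bromo group at C-7.
Putting it together: 7-bromonon-8-ynal.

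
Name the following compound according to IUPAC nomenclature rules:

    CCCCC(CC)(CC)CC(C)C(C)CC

6,6-diethyl-3,4-dimethyldecane

The parent chain contains 10 carbons (decane).
The numbering direction is chosen so that the substituent locant set {3,4,6,6} is lower than {5,5,7,8} at the first point of difference.
That gives two ethyl groups at C-6; methyl groups at C-3 and C-4.
The substituents are ordered alphabetically, ignoring any di-/tri- multipliers.
Putting it together: 6,6-diethyl-3,4-dimethyldecane.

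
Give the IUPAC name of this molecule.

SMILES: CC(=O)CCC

The longest carbon chain that includes the carbonyl has 5 carbons, so the parent hydride is pentane.
The highest-priority functional group is a ketone (C=O on an internal carbon), so the name ends in -one.
The numbering direction is chosen so that numbering from this end puts the carbonyl group at C-2 rather than C-4.
That gives the carbonyl at C-2.
Putting it together: pentan-2-one.

pentan-2-one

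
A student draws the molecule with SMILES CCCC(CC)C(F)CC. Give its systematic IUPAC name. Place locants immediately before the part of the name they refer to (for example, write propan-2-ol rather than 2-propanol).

The longest carbon chain is 7 atoms: the parent is heptane.
The numbering direction is chosen so that the substituent locant set {3,4} is lower than {4,5} at the first point of difference.
That gives an ethyl group at C-4; a fluoro group at C-3.
Substituent prefixes are cited in alphabetical order (multiplying prefixes like di-/tri- are ignored for ordering).
The name is 4-ethyl-3-fluoroheptane.

4-ethyl-3-fluoroheptane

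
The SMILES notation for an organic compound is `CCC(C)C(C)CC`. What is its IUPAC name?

The parent chain contains 6 carbons (hexane).
The molecule is symmetric, so either numbering direction gives the same locants.
That gives methyl groups at C-3 and C-4.
The name is 3,4-dimethylhexane.

3,4-dimethylhexane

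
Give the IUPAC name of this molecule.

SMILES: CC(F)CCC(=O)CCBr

1-bromo-6-fluoroheptan-3-one

The longest carbon chain that includes the carbonyl has 7 carbons, so the parent hydride is heptane.
The principal characteristic group is a ketone (C=O on an internal carbon), named with the suffix -one.
Choose the numbering such that numbering from this end puts the carbonyl group at C-3 rather than C-5.
That gives the carbonyl at C-3; a bromo group at C-1; a fluoro group at C-6.
Substituent prefixes are cited in alphabetical order (multiplying prefixes like di-/tri- are ignored for ordering).
Putting it together: 1-bromo-6-fluoroheptan-3-one.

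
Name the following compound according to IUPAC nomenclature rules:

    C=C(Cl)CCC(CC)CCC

The longest carbon chain that includes the multiple bond has 8 carbons, so the parent hydride is octane.
There is one C=C double bond, indicated by the ending -ene.
Choose the numbering such that numbering from this end puts the double bond at C-1 rather than C-7.
That gives the double bond between C-1 and C-2; a chloro group at C-2; an ethyl group at C-5.
Prefixes are listed alphabetically: chloro, ethyl.
The name is 2-chloro-5-ethyloct-1-ene.

2-chloro-5-ethyloct-1-ene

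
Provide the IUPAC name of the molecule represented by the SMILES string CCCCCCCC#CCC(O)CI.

1-iodododec-4-yn-2-ol

Counting along the main chain through the –OH group and the multiple bond gives 12 carbons: the parent is dodecane.
An alcohol (–OH) is the principal characteristic group, giving the suffix -ol.
The chain contains a C≡C triple bond, so the unsaturation ending is -yne.
Choose the numbering such that numbering from this end puts the hydroxyl group at C-2 rather than C-11.
With this numbering: the hydroxyl at C-2; the triple bond between C-4 and C-5; an iodo group at C-1.
Assembling the pieces gives 1-iodododec-4-yn-2-ol.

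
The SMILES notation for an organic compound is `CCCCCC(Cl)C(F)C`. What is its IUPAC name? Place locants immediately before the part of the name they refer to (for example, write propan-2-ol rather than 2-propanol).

3-chloro-2-fluorooctane

The longest carbon chain is 8 atoms: the parent is octane.
Number the chain so that the substituent locant set {2,3} is lower than {6,7} at the first point of difference.
That gives a chloro group at C-3; a fluoro group at C-2.
Prefixes are listed alphabetically: chloro, fluoro.
Assembling the pieces gives 3-chloro-2-fluorooctane.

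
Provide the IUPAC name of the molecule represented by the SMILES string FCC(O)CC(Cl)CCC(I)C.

The longest chain bearing the –OH group is 8 carbons long (octane).
The principal characteristic group is an alcohol (–OH), named with the suffix -ol.
The numbering direction is chosen so that numbering from this end puts the hydroxyl group at C-2 rather than C-7.
With this numbering: the hydroxyl at C-2; a chloro group at C-4; a fluoro group at C-1; an iodo group at C-7.
Prefixes are listed alphabetically: chloro, fluoro, iodo.
Putting it together: 4-chloro-1-fluoro-7-iodooctan-2-ol.

4-chloro-1-fluoro-7-iodooctan-2-ol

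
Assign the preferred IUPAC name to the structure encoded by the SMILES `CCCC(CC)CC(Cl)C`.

The longest carbon chain is 7 atoms: the parent is heptane.
Number the chain so that the substituent locant set {2,4} is lower than {4,6} at the first point of difference.
With this numbering: a chloro group at C-2; an ethyl group at C-4.
Prefixes are listed alphabetically: chloro, ethyl.
The name is 2-chloro-4-ethylheptane.

2-chloro-4-ethylheptane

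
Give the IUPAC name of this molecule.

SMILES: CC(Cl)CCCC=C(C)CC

The longest chain bearing the multiple bond is 9 carbons long (nonane).
The chain contains a C=C double bond, so the unsaturation ending is -ene.
The numbering direction is chosen so that numbering from this end puts the double bond at C-3 rather than C-6.
That gives the double bond between C-3 and C-4; a chloro group at C-8; a methyl group at C-3.
Prefixes are listed alphabetically: chloro, methyl.
The name is 8-chloro-3-methylnon-3-ene.

8-chloro-3-methylnon-3-ene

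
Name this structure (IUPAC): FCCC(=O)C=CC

The longest carbon chain that includes the carbonyl and the multiple bond has 6 carbons, so the parent hydride is hexane.
The principal characteristic group is a ketone (C=O on an internal carbon), named with the suffix -one.
A C=C double bond in the chain gives the infix -ene-.
Number the chain so that numbering from this end puts the carbonyl group at C-3 rather than C-4.
That gives the carbonyl at C-3; the double bond between C-4 and C-5; a fluoro group at C-1.
Putting it together: 1-fluorohex-4-en-3-one.

1-fluorohex-4-en-3-one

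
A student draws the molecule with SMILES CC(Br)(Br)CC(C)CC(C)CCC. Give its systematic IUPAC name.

2,2-dibromo-4,6-dimethylnonane

The parent chain contains 9 carbons (nonane).
Choose the numbering such that the substituent locant set {2,2,4,6} is lower than {4,6,8,8} at the first point of difference.
That gives two bromo groups at C-2; methyl groups at C-4 and C-6.
The substituents are ordered alphabetically, ignoring any di-/tri- multipliers.
Assembling the pieces gives 2,2-dibromo-4,6-dimethylnonane.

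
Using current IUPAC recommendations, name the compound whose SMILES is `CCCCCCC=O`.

heptanal

Counting along the main chain through the –CHO group gives 7 carbons: the parent is heptane.
The highest-priority functional group is an aldehyde (terminal –CHO), so the name ends in -al.
The numbering direction is chosen so that the aldehyde carbon is C-1 by definition.
Putting it together: heptanal.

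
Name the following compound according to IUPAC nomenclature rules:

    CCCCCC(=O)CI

1-iodoheptan-2-one

The longest chain bearing the carbonyl is 7 carbons long (heptane).
A ketone (C=O on an internal carbon) is the principal characteristic group, giving the suffix -one.
Number the chain so that numbering from this end puts the carbonyl group at C-2 rather than C-6.
That gives the carbonyl at C-2; an iodo group at C-1.
Putting it together: 1-iodoheptan-2-one.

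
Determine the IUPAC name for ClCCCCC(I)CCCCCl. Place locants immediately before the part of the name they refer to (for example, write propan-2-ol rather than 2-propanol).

The longest carbon chain is 9 atoms: the parent is nonane.
Numbering from either end gives identical locants here.
That gives chloro groups at C-1 and C-9; an iodo group at C-5.
The substituents are ordered alphabetically, ignoring any di-/tri- multipliers.
The name is 1,9-dichloro-5-iodononane.

1,9-dichloro-5-iodononane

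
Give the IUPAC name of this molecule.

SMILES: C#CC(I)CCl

4-chloro-3-iodobut-1-yne

The longest carbon chain that includes the multiple bond has 4 carbons, so the parent hydride is butane.
The chain contains a C≡C triple bond, so the unsaturation ending is -yne.
Number the chain so that numbering from this end puts the triple bond at C-1 rather than C-3.
With this numbering: the triple bond between C-1 and C-2; a chloro group at C-4; an iodo group at C-3.
Substituent prefixes are cited in alphabetical order (multiplying prefixes like di-/tri- are ignored for ordering).
Putting it together: 4-chloro-3-iodobut-1-yne.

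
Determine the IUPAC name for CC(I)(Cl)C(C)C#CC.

Counting along the main chain through the multiple bond gives 6 carbons: the parent is hexane.
The chain contains a C≡C triple bond, so the unsaturation ending is -yne.
Number the chain so that numbering from this end puts the triple bond at C-2 rather than C-4.
This places the triple bond between C-2 and C-3; a chloro group at C-5; an iodo group at C-5; a methyl group at C-4.
The substituents are ordered alphabetically, ignoring any di-/tri- multipliers.
The name is 5-chloro-5-iodo-4-methylhex-2-yne.

5-chloro-5-iodo-4-methylhex-2-yne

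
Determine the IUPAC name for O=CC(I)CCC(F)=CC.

The longest chain bearing the –CHO group and the multiple bond is 7 carbons long (heptane).
The highest-priority functional group is an aldehyde (terminal –CHO), so the name ends in -al.
A C=C double bond in the chain gives the infix -ene-.
Number the chain so that the aldehyde carbon is C-1 by definition.
With this numbering: the double bond between C-5 and C-6; a fluoro group at C-5; an iodo group at C-2.
Substituent prefixes are cited in alphabetical order (multiplying prefixes like di-/tri- are ignored for ordering).
Assembling the pieces gives 5-fluoro-2-iodohept-5-enal.

5-fluoro-2-iodohept-5-enal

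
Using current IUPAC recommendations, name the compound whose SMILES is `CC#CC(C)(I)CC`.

4-iodo-4-methylhex-2-yne

Counting along the main chain through the multiple bond gives 6 carbons: the parent is hexane.
A C≡C triple bond in the chain gives the infix -yne-.
Number the chain so that numbering from this end puts the triple bond at C-2 rather than C-4.
That gives the triple bond between C-2 and C-3; an iodo group at C-4; a methyl group at C-4.
Substituent prefixes are cited in alphabetical order (multiplying prefixes like di-/tri- are ignored for ordering).
The name is 4-iodo-4-methylhex-2-yne.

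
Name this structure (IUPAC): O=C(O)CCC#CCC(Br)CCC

7-bromodec-4-ynoic acid

The longest carbon chain that includes the –COOH group and the multiple bond has 10 carbons, so the parent hydride is decane.
The highest-priority functional group is a carboxylic acid (terminal –COOH), so the name ends in -oic acid.
The chain contains a C≡C triple bond, so the unsaturation ending is -yne.
Number the chain so that the carboxylic acid carbon is C-1 by definition.
That gives the triple bond between C-4 and C-5; a bromo group at C-7.
The name is 7-bromodec-4-ynoic acid.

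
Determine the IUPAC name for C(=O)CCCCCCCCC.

The longest chain bearing the –CHO group is 10 carbons long (decane).
The highest-priority functional group is an aldehyde (terminal –CHO), so the name ends in -al.
Number the chain so that the aldehyde carbon is C-1 by definition.
The name is decanal.

decanal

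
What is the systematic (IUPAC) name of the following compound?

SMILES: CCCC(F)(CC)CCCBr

The parent chain contains 7 carbons (heptane).
Number the chain so that the substituent locant set {1,4,4} is lower than {4,4,7} at the first point of difference.
This places a bromo group at C-1; an ethyl group at C-4; a fluoro group at C-4.
Prefixes are listed alphabetically: bromo, ethyl, fluoro.
Assembling the pieces gives 1-bromo-4-ethyl-4-fluoroheptane.

1-bromo-4-ethyl-4-fluoroheptane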